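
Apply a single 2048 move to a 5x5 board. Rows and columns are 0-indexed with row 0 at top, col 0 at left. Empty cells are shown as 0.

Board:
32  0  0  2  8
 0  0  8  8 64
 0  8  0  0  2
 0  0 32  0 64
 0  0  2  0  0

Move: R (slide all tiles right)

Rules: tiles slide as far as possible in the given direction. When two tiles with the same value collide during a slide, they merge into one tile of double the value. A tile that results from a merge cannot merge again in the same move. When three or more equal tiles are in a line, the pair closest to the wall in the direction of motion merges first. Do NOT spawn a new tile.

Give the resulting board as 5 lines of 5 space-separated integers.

Answer:  0  0 32  2  8
 0  0  0 16 64
 0  0  0  8  2
 0  0  0 32 64
 0  0  0  0  2

Derivation:
Slide right:
row 0: [32, 0, 0, 2, 8] -> [0, 0, 32, 2, 8]
row 1: [0, 0, 8, 8, 64] -> [0, 0, 0, 16, 64]
row 2: [0, 8, 0, 0, 2] -> [0, 0, 0, 8, 2]
row 3: [0, 0, 32, 0, 64] -> [0, 0, 0, 32, 64]
row 4: [0, 0, 2, 0, 0] -> [0, 0, 0, 0, 2]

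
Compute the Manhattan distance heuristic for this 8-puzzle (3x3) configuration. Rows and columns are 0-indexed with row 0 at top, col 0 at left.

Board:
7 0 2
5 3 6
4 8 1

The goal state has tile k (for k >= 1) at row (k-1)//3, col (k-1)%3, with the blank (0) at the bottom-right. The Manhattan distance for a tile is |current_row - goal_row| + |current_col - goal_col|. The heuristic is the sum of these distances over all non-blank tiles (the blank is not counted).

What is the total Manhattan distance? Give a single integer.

Tile 7: (0,0)->(2,0) = 2
Tile 2: (0,2)->(0,1) = 1
Tile 5: (1,0)->(1,1) = 1
Tile 3: (1,1)->(0,2) = 2
Tile 6: (1,2)->(1,2) = 0
Tile 4: (2,0)->(1,0) = 1
Tile 8: (2,1)->(2,1) = 0
Tile 1: (2,2)->(0,0) = 4
Sum: 2 + 1 + 1 + 2 + 0 + 1 + 0 + 4 = 11

Answer: 11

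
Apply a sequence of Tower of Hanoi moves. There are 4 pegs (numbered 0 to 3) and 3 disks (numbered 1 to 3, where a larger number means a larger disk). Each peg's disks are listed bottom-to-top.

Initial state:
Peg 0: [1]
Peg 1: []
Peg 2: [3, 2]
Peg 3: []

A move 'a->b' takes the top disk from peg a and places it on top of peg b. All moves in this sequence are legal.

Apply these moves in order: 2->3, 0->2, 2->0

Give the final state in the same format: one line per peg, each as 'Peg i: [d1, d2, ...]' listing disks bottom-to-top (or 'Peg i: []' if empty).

Answer: Peg 0: [1]
Peg 1: []
Peg 2: [3]
Peg 3: [2]

Derivation:
After move 1 (2->3):
Peg 0: [1]
Peg 1: []
Peg 2: [3]
Peg 3: [2]

After move 2 (0->2):
Peg 0: []
Peg 1: []
Peg 2: [3, 1]
Peg 3: [2]

After move 3 (2->0):
Peg 0: [1]
Peg 1: []
Peg 2: [3]
Peg 3: [2]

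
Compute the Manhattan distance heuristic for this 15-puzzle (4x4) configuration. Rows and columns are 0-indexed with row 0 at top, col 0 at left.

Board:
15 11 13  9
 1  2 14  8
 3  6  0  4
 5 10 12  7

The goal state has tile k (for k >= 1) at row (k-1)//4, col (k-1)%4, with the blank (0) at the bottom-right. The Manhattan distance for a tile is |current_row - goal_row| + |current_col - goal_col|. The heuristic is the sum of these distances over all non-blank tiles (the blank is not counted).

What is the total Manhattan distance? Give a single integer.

Tile 15: at (0,0), goal (3,2), distance |0-3|+|0-2| = 5
Tile 11: at (0,1), goal (2,2), distance |0-2|+|1-2| = 3
Tile 13: at (0,2), goal (3,0), distance |0-3|+|2-0| = 5
Tile 9: at (0,3), goal (2,0), distance |0-2|+|3-0| = 5
Tile 1: at (1,0), goal (0,0), distance |1-0|+|0-0| = 1
Tile 2: at (1,1), goal (0,1), distance |1-0|+|1-1| = 1
Tile 14: at (1,2), goal (3,1), distance |1-3|+|2-1| = 3
Tile 8: at (1,3), goal (1,3), distance |1-1|+|3-3| = 0
Tile 3: at (2,0), goal (0,2), distance |2-0|+|0-2| = 4
Tile 6: at (2,1), goal (1,1), distance |2-1|+|1-1| = 1
Tile 4: at (2,3), goal (0,3), distance |2-0|+|3-3| = 2
Tile 5: at (3,0), goal (1,0), distance |3-1|+|0-0| = 2
Tile 10: at (3,1), goal (2,1), distance |3-2|+|1-1| = 1
Tile 12: at (3,2), goal (2,3), distance |3-2|+|2-3| = 2
Tile 7: at (3,3), goal (1,2), distance |3-1|+|3-2| = 3
Sum: 5 + 3 + 5 + 5 + 1 + 1 + 3 + 0 + 4 + 1 + 2 + 2 + 1 + 2 + 3 = 38

Answer: 38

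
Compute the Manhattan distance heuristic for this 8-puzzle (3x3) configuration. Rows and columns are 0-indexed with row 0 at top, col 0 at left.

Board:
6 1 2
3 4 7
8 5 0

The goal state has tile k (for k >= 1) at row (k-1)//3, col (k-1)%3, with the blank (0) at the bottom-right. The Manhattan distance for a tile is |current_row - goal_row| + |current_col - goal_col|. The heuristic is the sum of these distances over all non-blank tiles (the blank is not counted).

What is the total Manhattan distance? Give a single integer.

Tile 6: (0,0)->(1,2) = 3
Tile 1: (0,1)->(0,0) = 1
Tile 2: (0,2)->(0,1) = 1
Tile 3: (1,0)->(0,2) = 3
Tile 4: (1,1)->(1,0) = 1
Tile 7: (1,2)->(2,0) = 3
Tile 8: (2,0)->(2,1) = 1
Tile 5: (2,1)->(1,1) = 1
Sum: 3 + 1 + 1 + 3 + 1 + 3 + 1 + 1 = 14

Answer: 14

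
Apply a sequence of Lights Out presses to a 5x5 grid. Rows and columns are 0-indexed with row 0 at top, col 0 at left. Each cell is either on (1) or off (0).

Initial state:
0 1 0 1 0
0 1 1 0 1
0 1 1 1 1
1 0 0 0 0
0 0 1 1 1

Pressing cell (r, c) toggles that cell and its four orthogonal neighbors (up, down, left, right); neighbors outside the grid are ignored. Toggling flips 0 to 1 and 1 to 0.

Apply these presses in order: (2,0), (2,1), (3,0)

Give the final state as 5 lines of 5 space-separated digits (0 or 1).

Answer: 0 1 0 1 0
1 0 1 0 1
1 1 0 1 1
1 0 0 0 0
1 0 1 1 1

Derivation:
After press 1 at (2,0):
0 1 0 1 0
1 1 1 0 1
1 0 1 1 1
0 0 0 0 0
0 0 1 1 1

After press 2 at (2,1):
0 1 0 1 0
1 0 1 0 1
0 1 0 1 1
0 1 0 0 0
0 0 1 1 1

After press 3 at (3,0):
0 1 0 1 0
1 0 1 0 1
1 1 0 1 1
1 0 0 0 0
1 0 1 1 1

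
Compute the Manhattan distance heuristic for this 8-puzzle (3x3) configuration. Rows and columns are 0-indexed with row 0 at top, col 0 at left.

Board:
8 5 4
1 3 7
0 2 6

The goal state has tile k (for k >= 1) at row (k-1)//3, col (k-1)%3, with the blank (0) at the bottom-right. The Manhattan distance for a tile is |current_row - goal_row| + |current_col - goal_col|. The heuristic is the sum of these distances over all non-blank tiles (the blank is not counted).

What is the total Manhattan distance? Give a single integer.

Answer: 16

Derivation:
Tile 8: at (0,0), goal (2,1), distance |0-2|+|0-1| = 3
Tile 5: at (0,1), goal (1,1), distance |0-1|+|1-1| = 1
Tile 4: at (0,2), goal (1,0), distance |0-1|+|2-0| = 3
Tile 1: at (1,0), goal (0,0), distance |1-0|+|0-0| = 1
Tile 3: at (1,1), goal (0,2), distance |1-0|+|1-2| = 2
Tile 7: at (1,2), goal (2,0), distance |1-2|+|2-0| = 3
Tile 2: at (2,1), goal (0,1), distance |2-0|+|1-1| = 2
Tile 6: at (2,2), goal (1,2), distance |2-1|+|2-2| = 1
Sum: 3 + 1 + 3 + 1 + 2 + 3 + 2 + 1 = 16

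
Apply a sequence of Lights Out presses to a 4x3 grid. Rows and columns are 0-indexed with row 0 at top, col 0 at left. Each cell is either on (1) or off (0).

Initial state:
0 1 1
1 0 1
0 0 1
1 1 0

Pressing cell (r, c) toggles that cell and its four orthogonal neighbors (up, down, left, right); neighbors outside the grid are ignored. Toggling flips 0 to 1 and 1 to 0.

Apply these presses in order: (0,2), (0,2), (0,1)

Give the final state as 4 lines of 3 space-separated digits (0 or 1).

After press 1 at (0,2):
0 0 0
1 0 0
0 0 1
1 1 0

After press 2 at (0,2):
0 1 1
1 0 1
0 0 1
1 1 0

After press 3 at (0,1):
1 0 0
1 1 1
0 0 1
1 1 0

Answer: 1 0 0
1 1 1
0 0 1
1 1 0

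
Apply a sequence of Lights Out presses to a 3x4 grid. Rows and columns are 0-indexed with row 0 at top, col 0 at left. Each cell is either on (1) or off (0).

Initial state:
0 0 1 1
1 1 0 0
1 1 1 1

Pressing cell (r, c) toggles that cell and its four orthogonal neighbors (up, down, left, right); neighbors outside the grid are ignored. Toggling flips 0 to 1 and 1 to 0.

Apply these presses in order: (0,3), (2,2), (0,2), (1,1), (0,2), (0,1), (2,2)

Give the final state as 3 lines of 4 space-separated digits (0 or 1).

After press 1 at (0,3):
0 0 0 0
1 1 0 1
1 1 1 1

After press 2 at (2,2):
0 0 0 0
1 1 1 1
1 0 0 0

After press 3 at (0,2):
0 1 1 1
1 1 0 1
1 0 0 0

After press 4 at (1,1):
0 0 1 1
0 0 1 1
1 1 0 0

After press 5 at (0,2):
0 1 0 0
0 0 0 1
1 1 0 0

After press 6 at (0,1):
1 0 1 0
0 1 0 1
1 1 0 0

After press 7 at (2,2):
1 0 1 0
0 1 1 1
1 0 1 1

Answer: 1 0 1 0
0 1 1 1
1 0 1 1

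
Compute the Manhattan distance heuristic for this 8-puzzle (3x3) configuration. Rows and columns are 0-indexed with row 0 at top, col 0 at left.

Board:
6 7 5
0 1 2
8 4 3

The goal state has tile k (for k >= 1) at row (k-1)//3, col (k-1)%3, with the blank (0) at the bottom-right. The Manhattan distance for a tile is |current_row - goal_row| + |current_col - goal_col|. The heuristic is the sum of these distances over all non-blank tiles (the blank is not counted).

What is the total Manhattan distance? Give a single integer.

Answer: 17

Derivation:
Tile 6: at (0,0), goal (1,2), distance |0-1|+|0-2| = 3
Tile 7: at (0,1), goal (2,0), distance |0-2|+|1-0| = 3
Tile 5: at (0,2), goal (1,1), distance |0-1|+|2-1| = 2
Tile 1: at (1,1), goal (0,0), distance |1-0|+|1-0| = 2
Tile 2: at (1,2), goal (0,1), distance |1-0|+|2-1| = 2
Tile 8: at (2,0), goal (2,1), distance |2-2|+|0-1| = 1
Tile 4: at (2,1), goal (1,0), distance |2-1|+|1-0| = 2
Tile 3: at (2,2), goal (0,2), distance |2-0|+|2-2| = 2
Sum: 3 + 3 + 2 + 2 + 2 + 1 + 2 + 2 = 17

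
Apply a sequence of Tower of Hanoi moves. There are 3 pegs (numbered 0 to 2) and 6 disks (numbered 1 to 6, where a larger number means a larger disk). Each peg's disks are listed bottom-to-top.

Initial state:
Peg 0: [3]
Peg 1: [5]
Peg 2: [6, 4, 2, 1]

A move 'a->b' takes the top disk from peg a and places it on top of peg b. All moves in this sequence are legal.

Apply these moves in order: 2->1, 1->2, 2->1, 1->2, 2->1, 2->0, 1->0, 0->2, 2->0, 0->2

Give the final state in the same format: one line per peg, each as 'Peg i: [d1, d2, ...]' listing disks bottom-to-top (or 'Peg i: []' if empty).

After move 1 (2->1):
Peg 0: [3]
Peg 1: [5, 1]
Peg 2: [6, 4, 2]

After move 2 (1->2):
Peg 0: [3]
Peg 1: [5]
Peg 2: [6, 4, 2, 1]

After move 3 (2->1):
Peg 0: [3]
Peg 1: [5, 1]
Peg 2: [6, 4, 2]

After move 4 (1->2):
Peg 0: [3]
Peg 1: [5]
Peg 2: [6, 4, 2, 1]

After move 5 (2->1):
Peg 0: [3]
Peg 1: [5, 1]
Peg 2: [6, 4, 2]

After move 6 (2->0):
Peg 0: [3, 2]
Peg 1: [5, 1]
Peg 2: [6, 4]

After move 7 (1->0):
Peg 0: [3, 2, 1]
Peg 1: [5]
Peg 2: [6, 4]

After move 8 (0->2):
Peg 0: [3, 2]
Peg 1: [5]
Peg 2: [6, 4, 1]

After move 9 (2->0):
Peg 0: [3, 2, 1]
Peg 1: [5]
Peg 2: [6, 4]

After move 10 (0->2):
Peg 0: [3, 2]
Peg 1: [5]
Peg 2: [6, 4, 1]

Answer: Peg 0: [3, 2]
Peg 1: [5]
Peg 2: [6, 4, 1]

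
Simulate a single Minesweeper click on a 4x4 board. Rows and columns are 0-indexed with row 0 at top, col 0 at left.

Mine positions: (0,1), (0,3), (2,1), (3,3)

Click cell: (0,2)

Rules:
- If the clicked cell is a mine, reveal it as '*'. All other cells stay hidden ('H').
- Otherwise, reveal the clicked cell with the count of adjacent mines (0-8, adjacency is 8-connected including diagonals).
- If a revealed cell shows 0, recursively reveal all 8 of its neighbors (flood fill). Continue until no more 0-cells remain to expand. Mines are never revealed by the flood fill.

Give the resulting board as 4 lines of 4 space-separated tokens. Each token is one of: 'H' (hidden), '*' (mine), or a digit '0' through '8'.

H H 2 H
H H H H
H H H H
H H H H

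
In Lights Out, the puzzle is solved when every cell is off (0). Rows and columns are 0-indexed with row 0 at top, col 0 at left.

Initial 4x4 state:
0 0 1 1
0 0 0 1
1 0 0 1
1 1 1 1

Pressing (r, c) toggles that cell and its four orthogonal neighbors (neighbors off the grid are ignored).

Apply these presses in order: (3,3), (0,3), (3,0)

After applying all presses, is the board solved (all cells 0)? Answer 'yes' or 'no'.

Answer: yes

Derivation:
After press 1 at (3,3):
0 0 1 1
0 0 0 1
1 0 0 0
1 1 0 0

After press 2 at (0,3):
0 0 0 0
0 0 0 0
1 0 0 0
1 1 0 0

After press 3 at (3,0):
0 0 0 0
0 0 0 0
0 0 0 0
0 0 0 0

Lights still on: 0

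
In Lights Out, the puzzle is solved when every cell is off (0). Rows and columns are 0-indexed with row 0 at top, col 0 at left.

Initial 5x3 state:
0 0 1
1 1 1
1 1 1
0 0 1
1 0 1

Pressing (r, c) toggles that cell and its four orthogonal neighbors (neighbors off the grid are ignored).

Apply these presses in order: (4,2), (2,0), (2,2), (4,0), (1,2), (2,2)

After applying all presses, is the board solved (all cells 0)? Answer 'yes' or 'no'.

Answer: yes

Derivation:
After press 1 at (4,2):
0 0 1
1 1 1
1 1 1
0 0 0
1 1 0

After press 2 at (2,0):
0 0 1
0 1 1
0 0 1
1 0 0
1 1 0

After press 3 at (2,2):
0 0 1
0 1 0
0 1 0
1 0 1
1 1 0

After press 4 at (4,0):
0 0 1
0 1 0
0 1 0
0 0 1
0 0 0

After press 5 at (1,2):
0 0 0
0 0 1
0 1 1
0 0 1
0 0 0

After press 6 at (2,2):
0 0 0
0 0 0
0 0 0
0 0 0
0 0 0

Lights still on: 0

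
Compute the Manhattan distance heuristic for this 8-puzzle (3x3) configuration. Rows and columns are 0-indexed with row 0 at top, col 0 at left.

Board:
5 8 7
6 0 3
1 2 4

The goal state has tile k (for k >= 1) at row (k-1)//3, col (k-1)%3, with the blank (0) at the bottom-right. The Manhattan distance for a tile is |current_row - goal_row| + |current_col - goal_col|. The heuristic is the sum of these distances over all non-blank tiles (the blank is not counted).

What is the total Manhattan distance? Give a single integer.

Tile 5: (0,0)->(1,1) = 2
Tile 8: (0,1)->(2,1) = 2
Tile 7: (0,2)->(2,0) = 4
Tile 6: (1,0)->(1,2) = 2
Tile 3: (1,2)->(0,2) = 1
Tile 1: (2,0)->(0,0) = 2
Tile 2: (2,1)->(0,1) = 2
Tile 4: (2,2)->(1,0) = 3
Sum: 2 + 2 + 4 + 2 + 1 + 2 + 2 + 3 = 18

Answer: 18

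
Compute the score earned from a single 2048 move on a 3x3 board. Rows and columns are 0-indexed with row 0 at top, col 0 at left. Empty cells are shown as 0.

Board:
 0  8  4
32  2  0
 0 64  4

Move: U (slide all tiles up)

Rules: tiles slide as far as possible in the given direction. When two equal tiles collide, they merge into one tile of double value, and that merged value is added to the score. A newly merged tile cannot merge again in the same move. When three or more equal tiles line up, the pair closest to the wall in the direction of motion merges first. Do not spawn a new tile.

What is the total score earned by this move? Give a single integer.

Answer: 8

Derivation:
Slide up:
col 0: [0, 32, 0] -> [32, 0, 0]  score +0 (running 0)
col 1: [8, 2, 64] -> [8, 2, 64]  score +0 (running 0)
col 2: [4, 0, 4] -> [8, 0, 0]  score +8 (running 8)
Board after move:
32  8  8
 0  2  0
 0 64  0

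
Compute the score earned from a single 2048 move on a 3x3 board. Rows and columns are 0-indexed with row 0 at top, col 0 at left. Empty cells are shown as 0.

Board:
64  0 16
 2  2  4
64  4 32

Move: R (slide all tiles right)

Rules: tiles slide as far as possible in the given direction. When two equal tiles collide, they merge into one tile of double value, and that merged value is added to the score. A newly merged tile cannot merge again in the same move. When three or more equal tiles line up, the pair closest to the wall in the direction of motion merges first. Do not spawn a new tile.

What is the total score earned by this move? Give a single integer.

Slide right:
row 0: [64, 0, 16] -> [0, 64, 16]  score +0 (running 0)
row 1: [2, 2, 4] -> [0, 4, 4]  score +4 (running 4)
row 2: [64, 4, 32] -> [64, 4, 32]  score +0 (running 4)
Board after move:
 0 64 16
 0  4  4
64  4 32

Answer: 4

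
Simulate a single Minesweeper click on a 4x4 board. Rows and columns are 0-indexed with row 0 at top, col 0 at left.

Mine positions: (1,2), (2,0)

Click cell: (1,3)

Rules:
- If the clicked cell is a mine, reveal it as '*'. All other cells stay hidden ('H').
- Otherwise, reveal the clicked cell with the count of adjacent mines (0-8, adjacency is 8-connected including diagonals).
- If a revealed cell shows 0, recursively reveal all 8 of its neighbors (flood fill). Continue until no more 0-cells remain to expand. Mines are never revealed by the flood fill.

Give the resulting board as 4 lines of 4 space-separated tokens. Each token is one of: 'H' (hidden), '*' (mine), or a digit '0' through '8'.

H H H H
H H H 1
H H H H
H H H H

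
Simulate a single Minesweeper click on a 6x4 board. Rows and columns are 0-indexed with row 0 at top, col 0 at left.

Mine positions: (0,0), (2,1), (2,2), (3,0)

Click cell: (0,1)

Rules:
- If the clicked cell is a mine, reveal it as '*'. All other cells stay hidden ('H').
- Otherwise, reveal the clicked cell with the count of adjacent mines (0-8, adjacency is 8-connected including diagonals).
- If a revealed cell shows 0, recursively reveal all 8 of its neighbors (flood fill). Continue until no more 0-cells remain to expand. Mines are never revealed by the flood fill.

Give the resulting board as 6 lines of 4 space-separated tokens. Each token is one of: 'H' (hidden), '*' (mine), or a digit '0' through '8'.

H 1 H H
H H H H
H H H H
H H H H
H H H H
H H H H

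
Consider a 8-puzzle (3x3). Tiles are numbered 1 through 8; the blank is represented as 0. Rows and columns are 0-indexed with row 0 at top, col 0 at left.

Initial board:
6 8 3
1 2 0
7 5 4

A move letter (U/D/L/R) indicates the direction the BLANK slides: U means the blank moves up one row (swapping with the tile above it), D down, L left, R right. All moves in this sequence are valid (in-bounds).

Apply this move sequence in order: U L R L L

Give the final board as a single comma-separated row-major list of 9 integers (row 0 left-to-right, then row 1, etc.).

Answer: 0, 6, 8, 1, 2, 3, 7, 5, 4

Derivation:
After move 1 (U):
6 8 0
1 2 3
7 5 4

After move 2 (L):
6 0 8
1 2 3
7 5 4

After move 3 (R):
6 8 0
1 2 3
7 5 4

After move 4 (L):
6 0 8
1 2 3
7 5 4

After move 5 (L):
0 6 8
1 2 3
7 5 4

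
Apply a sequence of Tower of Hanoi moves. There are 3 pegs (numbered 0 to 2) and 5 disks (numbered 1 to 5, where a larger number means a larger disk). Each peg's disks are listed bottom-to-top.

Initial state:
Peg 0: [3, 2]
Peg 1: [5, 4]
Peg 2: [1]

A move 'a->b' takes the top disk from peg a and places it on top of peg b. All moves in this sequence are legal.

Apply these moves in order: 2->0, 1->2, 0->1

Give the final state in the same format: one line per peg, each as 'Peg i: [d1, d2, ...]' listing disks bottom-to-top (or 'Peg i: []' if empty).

Answer: Peg 0: [3, 2]
Peg 1: [5, 1]
Peg 2: [4]

Derivation:
After move 1 (2->0):
Peg 0: [3, 2, 1]
Peg 1: [5, 4]
Peg 2: []

After move 2 (1->2):
Peg 0: [3, 2, 1]
Peg 1: [5]
Peg 2: [4]

After move 3 (0->1):
Peg 0: [3, 2]
Peg 1: [5, 1]
Peg 2: [4]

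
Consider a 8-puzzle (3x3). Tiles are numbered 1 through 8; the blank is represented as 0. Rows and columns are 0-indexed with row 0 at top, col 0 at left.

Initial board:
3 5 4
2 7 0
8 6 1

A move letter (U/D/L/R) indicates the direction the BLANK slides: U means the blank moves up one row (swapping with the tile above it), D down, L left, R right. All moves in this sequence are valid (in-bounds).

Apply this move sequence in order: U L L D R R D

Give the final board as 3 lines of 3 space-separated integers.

After move 1 (U):
3 5 0
2 7 4
8 6 1

After move 2 (L):
3 0 5
2 7 4
8 6 1

After move 3 (L):
0 3 5
2 7 4
8 6 1

After move 4 (D):
2 3 5
0 7 4
8 6 1

After move 5 (R):
2 3 5
7 0 4
8 6 1

After move 6 (R):
2 3 5
7 4 0
8 6 1

After move 7 (D):
2 3 5
7 4 1
8 6 0

Answer: 2 3 5
7 4 1
8 6 0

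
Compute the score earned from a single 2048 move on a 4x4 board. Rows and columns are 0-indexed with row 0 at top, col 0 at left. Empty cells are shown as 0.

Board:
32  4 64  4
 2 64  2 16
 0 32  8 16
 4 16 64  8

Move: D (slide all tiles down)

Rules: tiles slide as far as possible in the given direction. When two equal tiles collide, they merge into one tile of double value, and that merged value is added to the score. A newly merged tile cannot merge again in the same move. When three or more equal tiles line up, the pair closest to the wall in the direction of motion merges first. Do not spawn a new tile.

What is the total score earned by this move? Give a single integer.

Answer: 32

Derivation:
Slide down:
col 0: [32, 2, 0, 4] -> [0, 32, 2, 4]  score +0 (running 0)
col 1: [4, 64, 32, 16] -> [4, 64, 32, 16]  score +0 (running 0)
col 2: [64, 2, 8, 64] -> [64, 2, 8, 64]  score +0 (running 0)
col 3: [4, 16, 16, 8] -> [0, 4, 32, 8]  score +32 (running 32)
Board after move:
 0  4 64  0
32 64  2  4
 2 32  8 32
 4 16 64  8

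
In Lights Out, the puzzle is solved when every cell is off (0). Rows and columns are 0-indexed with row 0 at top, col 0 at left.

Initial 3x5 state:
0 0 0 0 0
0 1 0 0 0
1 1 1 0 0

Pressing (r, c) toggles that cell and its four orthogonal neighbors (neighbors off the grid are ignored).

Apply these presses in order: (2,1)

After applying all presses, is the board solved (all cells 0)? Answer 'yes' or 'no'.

After press 1 at (2,1):
0 0 0 0 0
0 0 0 0 0
0 0 0 0 0

Lights still on: 0

Answer: yes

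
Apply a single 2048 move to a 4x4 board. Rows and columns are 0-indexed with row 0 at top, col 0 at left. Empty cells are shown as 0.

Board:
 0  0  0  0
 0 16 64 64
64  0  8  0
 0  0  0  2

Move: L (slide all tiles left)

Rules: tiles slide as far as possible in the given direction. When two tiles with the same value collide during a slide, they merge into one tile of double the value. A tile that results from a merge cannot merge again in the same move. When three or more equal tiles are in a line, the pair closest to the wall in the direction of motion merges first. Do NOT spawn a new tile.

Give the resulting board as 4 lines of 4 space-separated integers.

Answer:   0   0   0   0
 16 128   0   0
 64   8   0   0
  2   0   0   0

Derivation:
Slide left:
row 0: [0, 0, 0, 0] -> [0, 0, 0, 0]
row 1: [0, 16, 64, 64] -> [16, 128, 0, 0]
row 2: [64, 0, 8, 0] -> [64, 8, 0, 0]
row 3: [0, 0, 0, 2] -> [2, 0, 0, 0]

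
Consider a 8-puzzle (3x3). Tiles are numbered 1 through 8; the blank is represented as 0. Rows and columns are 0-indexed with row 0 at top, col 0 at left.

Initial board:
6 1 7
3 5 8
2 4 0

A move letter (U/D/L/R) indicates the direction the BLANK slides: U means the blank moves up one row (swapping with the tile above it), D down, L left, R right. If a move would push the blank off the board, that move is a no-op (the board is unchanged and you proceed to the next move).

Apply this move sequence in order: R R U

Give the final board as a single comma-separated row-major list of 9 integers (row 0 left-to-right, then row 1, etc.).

Answer: 6, 1, 7, 3, 5, 0, 2, 4, 8

Derivation:
After move 1 (R):
6 1 7
3 5 8
2 4 0

After move 2 (R):
6 1 7
3 5 8
2 4 0

After move 3 (U):
6 1 7
3 5 0
2 4 8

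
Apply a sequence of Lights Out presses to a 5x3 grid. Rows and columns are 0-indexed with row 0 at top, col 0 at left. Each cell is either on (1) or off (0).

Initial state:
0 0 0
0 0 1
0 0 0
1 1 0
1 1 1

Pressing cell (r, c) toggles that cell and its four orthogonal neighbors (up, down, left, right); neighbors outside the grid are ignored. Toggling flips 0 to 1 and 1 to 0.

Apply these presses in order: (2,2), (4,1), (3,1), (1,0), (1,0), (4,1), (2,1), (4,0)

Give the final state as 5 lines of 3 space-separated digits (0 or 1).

After press 1 at (2,2):
0 0 0
0 0 0
0 1 1
1 1 1
1 1 1

After press 2 at (4,1):
0 0 0
0 0 0
0 1 1
1 0 1
0 0 0

After press 3 at (3,1):
0 0 0
0 0 0
0 0 1
0 1 0
0 1 0

After press 4 at (1,0):
1 0 0
1 1 0
1 0 1
0 1 0
0 1 0

After press 5 at (1,0):
0 0 0
0 0 0
0 0 1
0 1 0
0 1 0

After press 6 at (4,1):
0 0 0
0 0 0
0 0 1
0 0 0
1 0 1

After press 7 at (2,1):
0 0 0
0 1 0
1 1 0
0 1 0
1 0 1

After press 8 at (4,0):
0 0 0
0 1 0
1 1 0
1 1 0
0 1 1

Answer: 0 0 0
0 1 0
1 1 0
1 1 0
0 1 1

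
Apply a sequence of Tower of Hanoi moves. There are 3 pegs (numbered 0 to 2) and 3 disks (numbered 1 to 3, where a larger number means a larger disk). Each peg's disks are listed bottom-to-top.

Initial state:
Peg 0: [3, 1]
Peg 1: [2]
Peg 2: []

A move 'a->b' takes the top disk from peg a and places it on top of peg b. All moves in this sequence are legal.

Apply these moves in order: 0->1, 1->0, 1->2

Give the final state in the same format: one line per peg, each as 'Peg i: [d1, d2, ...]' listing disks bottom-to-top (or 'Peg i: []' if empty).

After move 1 (0->1):
Peg 0: [3]
Peg 1: [2, 1]
Peg 2: []

After move 2 (1->0):
Peg 0: [3, 1]
Peg 1: [2]
Peg 2: []

After move 3 (1->2):
Peg 0: [3, 1]
Peg 1: []
Peg 2: [2]

Answer: Peg 0: [3, 1]
Peg 1: []
Peg 2: [2]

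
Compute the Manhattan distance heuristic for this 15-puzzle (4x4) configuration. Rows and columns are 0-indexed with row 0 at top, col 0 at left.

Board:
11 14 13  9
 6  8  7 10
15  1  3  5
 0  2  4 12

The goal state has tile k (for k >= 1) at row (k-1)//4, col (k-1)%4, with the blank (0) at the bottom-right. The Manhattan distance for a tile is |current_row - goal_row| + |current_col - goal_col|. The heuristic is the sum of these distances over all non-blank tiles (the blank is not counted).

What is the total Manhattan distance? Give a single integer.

Answer: 43

Derivation:
Tile 11: (0,0)->(2,2) = 4
Tile 14: (0,1)->(3,1) = 3
Tile 13: (0,2)->(3,0) = 5
Tile 9: (0,3)->(2,0) = 5
Tile 6: (1,0)->(1,1) = 1
Tile 8: (1,1)->(1,3) = 2
Tile 7: (1,2)->(1,2) = 0
Tile 10: (1,3)->(2,1) = 3
Tile 15: (2,0)->(3,2) = 3
Tile 1: (2,1)->(0,0) = 3
Tile 3: (2,2)->(0,2) = 2
Tile 5: (2,3)->(1,0) = 4
Tile 2: (3,1)->(0,1) = 3
Tile 4: (3,2)->(0,3) = 4
Tile 12: (3,3)->(2,3) = 1
Sum: 4 + 3 + 5 + 5 + 1 + 2 + 0 + 3 + 3 + 3 + 2 + 4 + 3 + 4 + 1 = 43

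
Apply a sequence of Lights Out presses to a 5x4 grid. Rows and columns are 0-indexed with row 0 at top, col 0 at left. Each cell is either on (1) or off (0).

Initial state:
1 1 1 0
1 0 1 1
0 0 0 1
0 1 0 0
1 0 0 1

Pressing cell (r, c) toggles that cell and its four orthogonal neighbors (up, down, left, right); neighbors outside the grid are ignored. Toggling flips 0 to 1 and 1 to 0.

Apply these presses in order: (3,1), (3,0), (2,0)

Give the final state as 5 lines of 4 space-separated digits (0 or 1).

After press 1 at (3,1):
1 1 1 0
1 0 1 1
0 1 0 1
1 0 1 0
1 1 0 1

After press 2 at (3,0):
1 1 1 0
1 0 1 1
1 1 0 1
0 1 1 0
0 1 0 1

After press 3 at (2,0):
1 1 1 0
0 0 1 1
0 0 0 1
1 1 1 0
0 1 0 1

Answer: 1 1 1 0
0 0 1 1
0 0 0 1
1 1 1 0
0 1 0 1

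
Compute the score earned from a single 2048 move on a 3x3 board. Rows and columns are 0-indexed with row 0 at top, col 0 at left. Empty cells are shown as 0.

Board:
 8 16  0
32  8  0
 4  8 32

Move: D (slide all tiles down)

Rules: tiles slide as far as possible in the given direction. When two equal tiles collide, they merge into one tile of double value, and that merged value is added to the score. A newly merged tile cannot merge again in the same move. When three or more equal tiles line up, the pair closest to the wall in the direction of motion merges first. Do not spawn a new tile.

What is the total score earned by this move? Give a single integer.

Answer: 16

Derivation:
Slide down:
col 0: [8, 32, 4] -> [8, 32, 4]  score +0 (running 0)
col 1: [16, 8, 8] -> [0, 16, 16]  score +16 (running 16)
col 2: [0, 0, 32] -> [0, 0, 32]  score +0 (running 16)
Board after move:
 8  0  0
32 16  0
 4 16 32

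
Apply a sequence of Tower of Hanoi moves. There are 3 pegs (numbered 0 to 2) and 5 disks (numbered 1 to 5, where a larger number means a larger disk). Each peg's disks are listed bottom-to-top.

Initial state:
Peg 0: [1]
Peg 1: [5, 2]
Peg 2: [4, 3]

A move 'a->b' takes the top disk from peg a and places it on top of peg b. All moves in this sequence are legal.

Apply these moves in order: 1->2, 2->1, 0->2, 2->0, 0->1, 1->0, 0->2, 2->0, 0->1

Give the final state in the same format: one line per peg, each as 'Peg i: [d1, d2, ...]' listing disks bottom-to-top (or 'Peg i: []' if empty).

After move 1 (1->2):
Peg 0: [1]
Peg 1: [5]
Peg 2: [4, 3, 2]

After move 2 (2->1):
Peg 0: [1]
Peg 1: [5, 2]
Peg 2: [4, 3]

After move 3 (0->2):
Peg 0: []
Peg 1: [5, 2]
Peg 2: [4, 3, 1]

After move 4 (2->0):
Peg 0: [1]
Peg 1: [5, 2]
Peg 2: [4, 3]

After move 5 (0->1):
Peg 0: []
Peg 1: [5, 2, 1]
Peg 2: [4, 3]

After move 6 (1->0):
Peg 0: [1]
Peg 1: [5, 2]
Peg 2: [4, 3]

After move 7 (0->2):
Peg 0: []
Peg 1: [5, 2]
Peg 2: [4, 3, 1]

After move 8 (2->0):
Peg 0: [1]
Peg 1: [5, 2]
Peg 2: [4, 3]

After move 9 (0->1):
Peg 0: []
Peg 1: [5, 2, 1]
Peg 2: [4, 3]

Answer: Peg 0: []
Peg 1: [5, 2, 1]
Peg 2: [4, 3]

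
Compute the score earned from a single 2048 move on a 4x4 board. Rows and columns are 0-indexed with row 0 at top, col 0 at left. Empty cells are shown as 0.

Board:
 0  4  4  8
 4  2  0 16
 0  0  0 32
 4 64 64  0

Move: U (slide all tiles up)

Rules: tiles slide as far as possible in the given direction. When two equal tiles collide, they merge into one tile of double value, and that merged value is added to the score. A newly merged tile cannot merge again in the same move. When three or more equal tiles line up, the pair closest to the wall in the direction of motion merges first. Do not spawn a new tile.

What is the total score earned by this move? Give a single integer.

Answer: 8

Derivation:
Slide up:
col 0: [0, 4, 0, 4] -> [8, 0, 0, 0]  score +8 (running 8)
col 1: [4, 2, 0, 64] -> [4, 2, 64, 0]  score +0 (running 8)
col 2: [4, 0, 0, 64] -> [4, 64, 0, 0]  score +0 (running 8)
col 3: [8, 16, 32, 0] -> [8, 16, 32, 0]  score +0 (running 8)
Board after move:
 8  4  4  8
 0  2 64 16
 0 64  0 32
 0  0  0  0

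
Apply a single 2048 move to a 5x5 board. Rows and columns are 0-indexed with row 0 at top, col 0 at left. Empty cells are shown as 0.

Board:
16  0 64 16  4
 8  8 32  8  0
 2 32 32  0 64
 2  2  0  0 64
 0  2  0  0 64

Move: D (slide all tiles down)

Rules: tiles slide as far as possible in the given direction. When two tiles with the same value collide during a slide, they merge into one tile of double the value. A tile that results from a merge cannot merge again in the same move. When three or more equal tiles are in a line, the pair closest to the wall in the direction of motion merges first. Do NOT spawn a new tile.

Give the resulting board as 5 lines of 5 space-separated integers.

Slide down:
col 0: [16, 8, 2, 2, 0] -> [0, 0, 16, 8, 4]
col 1: [0, 8, 32, 2, 2] -> [0, 0, 8, 32, 4]
col 2: [64, 32, 32, 0, 0] -> [0, 0, 0, 64, 64]
col 3: [16, 8, 0, 0, 0] -> [0, 0, 0, 16, 8]
col 4: [4, 0, 64, 64, 64] -> [0, 0, 4, 64, 128]

Answer:   0   0   0   0   0
  0   0   0   0   0
 16   8   0   0   4
  8  32  64  16  64
  4   4  64   8 128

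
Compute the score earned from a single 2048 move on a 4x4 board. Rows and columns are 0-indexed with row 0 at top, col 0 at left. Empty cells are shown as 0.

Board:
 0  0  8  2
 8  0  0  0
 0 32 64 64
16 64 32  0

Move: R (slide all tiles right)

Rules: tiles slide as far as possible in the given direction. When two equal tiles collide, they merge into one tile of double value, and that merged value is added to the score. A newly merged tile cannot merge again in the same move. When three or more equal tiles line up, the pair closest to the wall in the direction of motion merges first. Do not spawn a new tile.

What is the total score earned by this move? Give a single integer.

Answer: 128

Derivation:
Slide right:
row 0: [0, 0, 8, 2] -> [0, 0, 8, 2]  score +0 (running 0)
row 1: [8, 0, 0, 0] -> [0, 0, 0, 8]  score +0 (running 0)
row 2: [0, 32, 64, 64] -> [0, 0, 32, 128]  score +128 (running 128)
row 3: [16, 64, 32, 0] -> [0, 16, 64, 32]  score +0 (running 128)
Board after move:
  0   0   8   2
  0   0   0   8
  0   0  32 128
  0  16  64  32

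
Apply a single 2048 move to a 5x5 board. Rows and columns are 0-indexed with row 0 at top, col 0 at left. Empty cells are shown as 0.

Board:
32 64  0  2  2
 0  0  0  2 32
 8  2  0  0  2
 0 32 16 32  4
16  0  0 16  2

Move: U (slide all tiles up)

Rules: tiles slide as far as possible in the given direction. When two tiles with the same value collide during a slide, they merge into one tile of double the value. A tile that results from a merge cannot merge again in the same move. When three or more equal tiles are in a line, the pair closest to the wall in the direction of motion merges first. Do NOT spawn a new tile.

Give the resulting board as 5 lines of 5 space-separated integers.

Answer: 32 64 16  4  2
 8  2  0 32 32
16 32  0 16  2
 0  0  0  0  4
 0  0  0  0  2

Derivation:
Slide up:
col 0: [32, 0, 8, 0, 16] -> [32, 8, 16, 0, 0]
col 1: [64, 0, 2, 32, 0] -> [64, 2, 32, 0, 0]
col 2: [0, 0, 0, 16, 0] -> [16, 0, 0, 0, 0]
col 3: [2, 2, 0, 32, 16] -> [4, 32, 16, 0, 0]
col 4: [2, 32, 2, 4, 2] -> [2, 32, 2, 4, 2]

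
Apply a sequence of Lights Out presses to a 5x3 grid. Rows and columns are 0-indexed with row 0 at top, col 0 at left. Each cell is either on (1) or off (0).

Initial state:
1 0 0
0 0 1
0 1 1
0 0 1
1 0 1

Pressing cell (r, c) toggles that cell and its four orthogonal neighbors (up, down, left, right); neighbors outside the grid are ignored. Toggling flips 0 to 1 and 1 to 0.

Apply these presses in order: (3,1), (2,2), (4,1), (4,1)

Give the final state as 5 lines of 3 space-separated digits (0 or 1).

Answer: 1 0 0
0 0 0
0 1 0
1 1 1
1 1 1

Derivation:
After press 1 at (3,1):
1 0 0
0 0 1
0 0 1
1 1 0
1 1 1

After press 2 at (2,2):
1 0 0
0 0 0
0 1 0
1 1 1
1 1 1

After press 3 at (4,1):
1 0 0
0 0 0
0 1 0
1 0 1
0 0 0

After press 4 at (4,1):
1 0 0
0 0 0
0 1 0
1 1 1
1 1 1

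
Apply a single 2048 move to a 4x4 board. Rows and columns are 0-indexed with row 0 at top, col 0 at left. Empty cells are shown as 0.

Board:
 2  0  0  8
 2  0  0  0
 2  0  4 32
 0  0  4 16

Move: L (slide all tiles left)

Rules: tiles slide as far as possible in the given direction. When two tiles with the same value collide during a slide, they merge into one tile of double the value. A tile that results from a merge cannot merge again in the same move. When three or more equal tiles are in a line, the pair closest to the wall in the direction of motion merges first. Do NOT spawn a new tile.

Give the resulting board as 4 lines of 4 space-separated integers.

Answer:  2  8  0  0
 2  0  0  0
 2  4 32  0
 4 16  0  0

Derivation:
Slide left:
row 0: [2, 0, 0, 8] -> [2, 8, 0, 0]
row 1: [2, 0, 0, 0] -> [2, 0, 0, 0]
row 2: [2, 0, 4, 32] -> [2, 4, 32, 0]
row 3: [0, 0, 4, 16] -> [4, 16, 0, 0]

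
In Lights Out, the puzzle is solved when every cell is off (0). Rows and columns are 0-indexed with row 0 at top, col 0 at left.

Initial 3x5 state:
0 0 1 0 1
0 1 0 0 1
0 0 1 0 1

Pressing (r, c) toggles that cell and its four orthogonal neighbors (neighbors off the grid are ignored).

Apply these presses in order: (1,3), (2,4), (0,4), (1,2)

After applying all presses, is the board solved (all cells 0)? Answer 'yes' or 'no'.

Answer: yes

Derivation:
After press 1 at (1,3):
0 0 1 1 1
0 1 1 1 0
0 0 1 1 1

After press 2 at (2,4):
0 0 1 1 1
0 1 1 1 1
0 0 1 0 0

After press 3 at (0,4):
0 0 1 0 0
0 1 1 1 0
0 0 1 0 0

After press 4 at (1,2):
0 0 0 0 0
0 0 0 0 0
0 0 0 0 0

Lights still on: 0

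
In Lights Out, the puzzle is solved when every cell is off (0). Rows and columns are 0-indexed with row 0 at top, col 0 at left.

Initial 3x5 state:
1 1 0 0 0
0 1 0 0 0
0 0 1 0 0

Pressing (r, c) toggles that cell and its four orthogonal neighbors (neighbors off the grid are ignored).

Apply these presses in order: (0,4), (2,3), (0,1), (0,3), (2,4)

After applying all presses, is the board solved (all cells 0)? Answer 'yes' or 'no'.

Answer: yes

Derivation:
After press 1 at (0,4):
1 1 0 1 1
0 1 0 0 1
0 0 1 0 0

After press 2 at (2,3):
1 1 0 1 1
0 1 0 1 1
0 0 0 1 1

After press 3 at (0,1):
0 0 1 1 1
0 0 0 1 1
0 0 0 1 1

After press 4 at (0,3):
0 0 0 0 0
0 0 0 0 1
0 0 0 1 1

After press 5 at (2,4):
0 0 0 0 0
0 0 0 0 0
0 0 0 0 0

Lights still on: 0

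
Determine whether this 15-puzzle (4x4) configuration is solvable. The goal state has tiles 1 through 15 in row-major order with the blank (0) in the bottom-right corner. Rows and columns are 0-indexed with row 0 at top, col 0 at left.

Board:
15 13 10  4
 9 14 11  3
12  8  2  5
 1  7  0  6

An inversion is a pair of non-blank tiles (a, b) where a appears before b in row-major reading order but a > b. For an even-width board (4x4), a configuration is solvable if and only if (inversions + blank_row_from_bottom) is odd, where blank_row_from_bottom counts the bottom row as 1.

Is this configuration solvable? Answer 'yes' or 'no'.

Answer: no

Derivation:
Inversions: 77
Blank is in row 3 (0-indexed from top), which is row 1 counting from the bottom (bottom = 1).
77 + 1 = 78, which is even, so the puzzle is not solvable.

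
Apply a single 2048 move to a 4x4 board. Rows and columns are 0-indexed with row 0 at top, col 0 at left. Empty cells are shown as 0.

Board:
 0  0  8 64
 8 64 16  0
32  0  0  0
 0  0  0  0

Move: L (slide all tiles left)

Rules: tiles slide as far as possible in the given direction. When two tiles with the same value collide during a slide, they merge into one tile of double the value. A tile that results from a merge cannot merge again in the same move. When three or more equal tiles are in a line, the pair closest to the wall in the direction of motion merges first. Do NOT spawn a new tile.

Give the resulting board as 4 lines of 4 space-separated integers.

Answer:  8 64  0  0
 8 64 16  0
32  0  0  0
 0  0  0  0

Derivation:
Slide left:
row 0: [0, 0, 8, 64] -> [8, 64, 0, 0]
row 1: [8, 64, 16, 0] -> [8, 64, 16, 0]
row 2: [32, 0, 0, 0] -> [32, 0, 0, 0]
row 3: [0, 0, 0, 0] -> [0, 0, 0, 0]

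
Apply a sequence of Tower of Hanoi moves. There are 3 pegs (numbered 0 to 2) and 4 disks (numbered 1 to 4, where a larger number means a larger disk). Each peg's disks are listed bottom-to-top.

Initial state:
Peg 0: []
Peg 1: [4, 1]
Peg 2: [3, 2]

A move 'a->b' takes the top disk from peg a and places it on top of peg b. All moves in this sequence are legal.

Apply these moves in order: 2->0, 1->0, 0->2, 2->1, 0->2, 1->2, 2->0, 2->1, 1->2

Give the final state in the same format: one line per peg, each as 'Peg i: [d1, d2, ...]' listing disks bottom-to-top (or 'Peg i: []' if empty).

Answer: Peg 0: [1]
Peg 1: [4]
Peg 2: [3, 2]

Derivation:
After move 1 (2->0):
Peg 0: [2]
Peg 1: [4, 1]
Peg 2: [3]

After move 2 (1->0):
Peg 0: [2, 1]
Peg 1: [4]
Peg 2: [3]

After move 3 (0->2):
Peg 0: [2]
Peg 1: [4]
Peg 2: [3, 1]

After move 4 (2->1):
Peg 0: [2]
Peg 1: [4, 1]
Peg 2: [3]

After move 5 (0->2):
Peg 0: []
Peg 1: [4, 1]
Peg 2: [3, 2]

After move 6 (1->2):
Peg 0: []
Peg 1: [4]
Peg 2: [3, 2, 1]

After move 7 (2->0):
Peg 0: [1]
Peg 1: [4]
Peg 2: [3, 2]

After move 8 (2->1):
Peg 0: [1]
Peg 1: [4, 2]
Peg 2: [3]

After move 9 (1->2):
Peg 0: [1]
Peg 1: [4]
Peg 2: [3, 2]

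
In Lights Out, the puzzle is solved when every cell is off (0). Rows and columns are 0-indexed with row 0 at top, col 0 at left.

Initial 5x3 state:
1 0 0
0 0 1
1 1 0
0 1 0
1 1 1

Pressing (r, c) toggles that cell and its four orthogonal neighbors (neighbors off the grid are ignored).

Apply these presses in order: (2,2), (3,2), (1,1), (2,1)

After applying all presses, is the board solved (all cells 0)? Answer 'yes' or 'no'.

After press 1 at (2,2):
1 0 0
0 0 0
1 0 1
0 1 1
1 1 1

After press 2 at (3,2):
1 0 0
0 0 0
1 0 0
0 0 0
1 1 0

After press 3 at (1,1):
1 1 0
1 1 1
1 1 0
0 0 0
1 1 0

After press 4 at (2,1):
1 1 0
1 0 1
0 0 1
0 1 0
1 1 0

Lights still on: 8

Answer: no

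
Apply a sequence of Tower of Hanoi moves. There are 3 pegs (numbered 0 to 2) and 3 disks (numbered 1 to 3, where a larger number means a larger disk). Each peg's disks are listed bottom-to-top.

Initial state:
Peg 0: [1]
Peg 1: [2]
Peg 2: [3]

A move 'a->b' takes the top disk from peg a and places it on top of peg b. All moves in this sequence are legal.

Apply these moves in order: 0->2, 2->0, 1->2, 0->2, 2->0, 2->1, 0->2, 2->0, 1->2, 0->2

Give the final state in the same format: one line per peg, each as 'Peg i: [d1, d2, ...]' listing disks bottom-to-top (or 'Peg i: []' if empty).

Answer: Peg 0: []
Peg 1: []
Peg 2: [3, 2, 1]

Derivation:
After move 1 (0->2):
Peg 0: []
Peg 1: [2]
Peg 2: [3, 1]

After move 2 (2->0):
Peg 0: [1]
Peg 1: [2]
Peg 2: [3]

After move 3 (1->2):
Peg 0: [1]
Peg 1: []
Peg 2: [3, 2]

After move 4 (0->2):
Peg 0: []
Peg 1: []
Peg 2: [3, 2, 1]

After move 5 (2->0):
Peg 0: [1]
Peg 1: []
Peg 2: [3, 2]

After move 6 (2->1):
Peg 0: [1]
Peg 1: [2]
Peg 2: [3]

After move 7 (0->2):
Peg 0: []
Peg 1: [2]
Peg 2: [3, 1]

After move 8 (2->0):
Peg 0: [1]
Peg 1: [2]
Peg 2: [3]

After move 9 (1->2):
Peg 0: [1]
Peg 1: []
Peg 2: [3, 2]

After move 10 (0->2):
Peg 0: []
Peg 1: []
Peg 2: [3, 2, 1]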